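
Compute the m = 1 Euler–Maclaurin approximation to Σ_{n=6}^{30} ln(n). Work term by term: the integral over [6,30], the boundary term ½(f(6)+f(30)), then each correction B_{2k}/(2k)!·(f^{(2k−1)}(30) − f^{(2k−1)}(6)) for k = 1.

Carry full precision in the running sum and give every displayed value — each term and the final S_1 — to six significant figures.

S_1 ≈ 69.8707

Integral: ∫_6^30 ln(x) dx = 67.2854.
½[f(6) + f(30)] = ½[1.79176 + 3.40120] = 2.59648.
Running total after boundary: 69.8818.
Order-1 term: 1/12 · (0.0333333 − 0.166667) = -0.0111111.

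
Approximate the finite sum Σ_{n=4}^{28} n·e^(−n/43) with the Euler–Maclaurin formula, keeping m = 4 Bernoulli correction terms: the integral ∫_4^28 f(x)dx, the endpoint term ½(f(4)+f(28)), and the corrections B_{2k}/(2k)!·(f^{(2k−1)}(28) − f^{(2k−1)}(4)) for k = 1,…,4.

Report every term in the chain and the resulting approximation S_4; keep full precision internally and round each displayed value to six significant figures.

S_4 ≈ 258.594

∫_4^28 x·e^(−x/43) dx evaluates to 249.526.
Boundary: ½(f(4) + f(28)) = ½(3.64469 + 14.6003) = 9.12249.
Running total after boundary: 258.648.
Correction k=1: B_{2}/2! · (f^{(1)}(28) − f^{(1)}(4)) = 1/12 · (0.181897 − 0.826412) = -0.0537096.
After k=1: 258.594.
Correction k=2: B_{4}/4! · (f^{(3)}(28) − f^{(3)}(4)) = −1/720 · (0.000662399 − 0.00143253) = 1.06963e-06.
After k=2: 258.594.
Correction k=3: B_{6}/6! · (f^{(5)}(28) − f^{(5)}(4)) = 1/30240 · (6.63289e-07 − 1.30780e-06) = -2.13131e-11.
After k=3: 258.594.
Correction k=4: B_{8}/8! · (f^{(7)}(28) − f^{(7)}(4)) = −1/1209600 · (5.23705e-10 − 9.95584e-10) = 3.90111e-16.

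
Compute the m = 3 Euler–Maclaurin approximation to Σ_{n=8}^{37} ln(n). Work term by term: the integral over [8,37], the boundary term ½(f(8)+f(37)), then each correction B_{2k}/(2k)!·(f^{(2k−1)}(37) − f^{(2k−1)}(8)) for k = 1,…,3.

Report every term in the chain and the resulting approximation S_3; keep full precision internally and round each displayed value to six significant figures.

∫_8^37 ln(x) dx evaluates to 87.9684.
½[f(8) + f(37)] = ½[2.07944 + 3.61092] = 2.84518.
Running total after boundary: 90.8136.
Order-1 term: 1/12 · (0.0270270 − 0.125000) = -0.00816441.
Running total after k=1: 90.8054.
Order-2 term: −1/720 · (3.94843e-05 − 0.00390625) = 5.37051e-06.
Running total after k=2: 90.8055.
Order-3 term: 1/30240 · (3.46101e-07 − 0.000732422) = -2.42089e-08.

S_3 ≈ 90.8055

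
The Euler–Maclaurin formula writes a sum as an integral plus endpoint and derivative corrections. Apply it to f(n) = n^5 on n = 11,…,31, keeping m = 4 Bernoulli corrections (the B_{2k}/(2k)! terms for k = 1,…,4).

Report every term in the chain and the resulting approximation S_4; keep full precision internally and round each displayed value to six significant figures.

Integral: ∫_11^31 x^5 dx = 1.47622e+08.
Endpoint term: (f(11) + f(31))/2 = (161051 + 2.86292e+07)/2 = 1.43951e+07.
Integral + boundary = 1.62017e+08.
k=1: B_{2}/(2)! × [f^{(1)}(31) − f^{(1)}(11)] = 1/12 × (4.61760e+06 − 73205.0) = 378700.
Running total after k=1: 1.62396e+08.
k=2: B_{4}/(4)! × [f^{(3)}(31) − f^{(3)}(11)] = −1/720 × (57660.0 − 7260.00) = -70.0000.
Running total after k=2: 1.62396e+08.
k=3: B_{6}/(6)! × [f^{(5)}(31) − f^{(5)}(11)] = 1/30240 × (120.000 − 120.000) = 0.00000.
Running total after k=3: 1.62396e+08.
k=4: B_{8}/(8)! × [f^{(7)}(31) − f^{(7)}(11)] = −1/1209600 × (0.00000 − 0.00000) = 0.00000.

S_4 ≈ 1.62396e+08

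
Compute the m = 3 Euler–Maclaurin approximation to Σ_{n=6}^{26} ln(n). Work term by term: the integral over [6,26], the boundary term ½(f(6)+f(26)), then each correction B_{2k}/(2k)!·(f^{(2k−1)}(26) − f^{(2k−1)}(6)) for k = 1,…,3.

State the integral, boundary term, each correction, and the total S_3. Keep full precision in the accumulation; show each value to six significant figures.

Integral: ∫_6^26 ln(x) dx = 53.9600.
Endpoint term: (f(6) + f(26))/2 = (1.79176 + 3.25810)/2 = 2.52493.
So far: 56.4849.
Correction k=1: B_{2}/2! · (f^{(1)}(26) − f^{(1)}(6)) = 1/12 · (0.0384615 − 0.166667) = -0.0106838.
After k=1: 56.4742.
Correction k=2: B_{4}/4! · (f^{(3)}(26) − f^{(3)}(6)) = −1/720 · (0.000113792 − 0.00925926) = 1.27020e-05.
After k=2: 56.4742.
Correction k=3: B_{6}/6! · (f^{(5)}(26) − f^{(5)}(6)) = 1/30240 · (2.01997e-06 − 0.00308642) = -1.01997e-07.

S_3 ≈ 56.4742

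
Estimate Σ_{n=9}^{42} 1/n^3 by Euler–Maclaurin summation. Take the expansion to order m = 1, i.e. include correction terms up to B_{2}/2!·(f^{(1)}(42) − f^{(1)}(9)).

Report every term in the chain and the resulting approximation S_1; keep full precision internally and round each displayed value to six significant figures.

Integral: ∫_9^42 1/x^3 dx = 0.00588939.
½[f(9) + f(42)] = ½[0.00137174 + 1.34975e-05] = 0.000692620.
Running total after boundary: 0.00658201.
Order-1 term: 1/12 · (-9.64104e-07 − (-0.000457247)) = 3.80236e-05.

S_1 ≈ 0.00662004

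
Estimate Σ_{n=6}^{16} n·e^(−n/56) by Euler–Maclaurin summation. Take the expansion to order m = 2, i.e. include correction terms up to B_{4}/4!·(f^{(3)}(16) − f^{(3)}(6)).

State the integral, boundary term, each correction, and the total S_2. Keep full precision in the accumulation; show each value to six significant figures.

∫_6^16 x·e^(−x/56) dx evaluates to 89.2791.
½[f(6) + f(16)] = ½[5.39038 + 12.0236] = 8.70701.
Integral + boundary = 97.9861.
Order-1 term: 1/12 · (0.536769 − 0.802140) = -0.0221142.
Partial sum through k=1: 97.9640.
Order-2 term: −1/720 · (0.000650422 − 0.000828742) = 2.47666e-07.

S_2 ≈ 97.9640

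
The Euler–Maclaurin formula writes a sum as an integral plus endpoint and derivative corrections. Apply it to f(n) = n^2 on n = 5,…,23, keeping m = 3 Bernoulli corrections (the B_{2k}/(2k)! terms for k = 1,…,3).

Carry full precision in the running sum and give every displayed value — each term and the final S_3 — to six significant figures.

The integral term ∫_5^23 x^2 dx = 4014.00.
½[f(5) + f(23)] = ½[25.0000 + 529.000] = 277.000.
Integral + boundary = 4291.00.
Correction k=1: B_{2}/2! · (f^{(1)}(23) − f^{(1)}(5)) = 1/12 · (46.0000 − 10.0000) = 3.00000.
Partial sum through k=1: 4294.00.
Correction k=2: B_{4}/4! · (f^{(3)}(23) − f^{(3)}(5)) = −1/720 · (0.00000 − 0.00000) = 0.00000.
Partial sum through k=2: 4294.00.
Correction k=3: B_{6}/6! · (f^{(5)}(23) − f^{(5)}(5)) = 1/30240 · (0.00000 − 0.00000) = 0.00000.

S_3 ≈ 4294.00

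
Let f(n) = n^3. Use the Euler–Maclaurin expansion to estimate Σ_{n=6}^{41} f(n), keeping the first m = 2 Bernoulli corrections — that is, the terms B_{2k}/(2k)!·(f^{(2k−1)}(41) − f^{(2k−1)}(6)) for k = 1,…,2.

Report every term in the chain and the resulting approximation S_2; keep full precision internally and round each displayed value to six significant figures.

Integral: ∫_6^41 x^3 dx = 706116.
Endpoint term: (f(6) + f(41))/2 = (216.000 + 68921.0)/2 = 34568.5.
Integral + boundary = 740685.
Order-1 term: 1/12 · (5043.00 − 108.000) = 411.250.
Partial sum through k=1: 741096.
Order-2 term: −1/720 · (6.00000 − 6.00000) = 0.00000.

S_2 ≈ 741096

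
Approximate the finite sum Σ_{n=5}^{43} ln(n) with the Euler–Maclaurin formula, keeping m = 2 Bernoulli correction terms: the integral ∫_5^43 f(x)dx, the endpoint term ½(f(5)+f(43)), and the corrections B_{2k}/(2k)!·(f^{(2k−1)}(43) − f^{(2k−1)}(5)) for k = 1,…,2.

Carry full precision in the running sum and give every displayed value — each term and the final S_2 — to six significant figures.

∫_5^43 ln(x) dx evaluates to 115.684.
Endpoint term: (f(5) + f(43))/2 = (1.60944 + 3.76120)/2 = 2.68532.
So far: 118.370.
Correction k=1: B_{2}/2! · (f^{(1)}(43) − f^{(1)}(5)) = 1/12 · (0.0232558 − 0.200000) = -0.0147287.
Partial sum through k=1: 118.355.
Correction k=2: B_{4}/4! · (f^{(3)}(43) − f^{(3)}(5)) = −1/720 · (2.51550e-05 − 0.0160000) = 2.21873e-05.

S_2 ≈ 118.355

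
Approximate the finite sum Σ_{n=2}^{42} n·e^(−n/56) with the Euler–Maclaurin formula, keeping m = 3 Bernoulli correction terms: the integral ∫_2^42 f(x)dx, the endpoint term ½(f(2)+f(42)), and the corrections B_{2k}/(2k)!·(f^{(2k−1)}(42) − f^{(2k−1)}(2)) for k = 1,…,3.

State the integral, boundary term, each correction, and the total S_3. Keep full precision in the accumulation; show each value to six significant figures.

S_3 ≈ 552.516

∫_2^42 x·e^(−x/56) dx evaluates to 541.699.
½[f(2) + f(42)] = ½[1.92983 + 19.8394] = 10.8846.
Running total after boundary: 552.584.
Correction k=1: B_{2}/2! · (f^{(1)}(42) − f^{(1)}(2)) = 1/12 · (0.118092 − 0.930455) = -0.0676969.
Running total after k=1: 552.516.
Correction k=2: B_{4}/4! · (f^{(3)}(42) − f^{(3)}(2)) = −1/720 · (0.000338911 − 0.000912081) = 7.96070e-07.
Running total after k=2: 552.516.
Correction k=3: B_{6}/6! · (f^{(5)}(42) − f^{(5)}(2)) = 1/30240 · (2.04134e-07 − 4.87073e-07) = -9.35644e-12.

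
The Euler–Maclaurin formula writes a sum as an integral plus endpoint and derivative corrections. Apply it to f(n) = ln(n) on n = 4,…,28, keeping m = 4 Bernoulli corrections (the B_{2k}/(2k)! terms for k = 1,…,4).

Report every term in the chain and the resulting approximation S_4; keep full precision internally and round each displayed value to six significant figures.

S_4 ≈ 66.0980

The integral term ∫_4^28 ln(x) dx = 63.7565.
½[f(4) + f(28)] = ½[1.38629 + 3.33220] = 2.35925.
Running total after boundary: 66.1158.
Correction k=1: B_{2}/2! · (f^{(1)}(28) − f^{(1)}(4)) = 1/12 · (0.0357143 − 0.250000) = -0.0178571.
Partial sum through k=1: 66.0979.
Correction k=2: B_{4}/4! · (f^{(3)}(28) − f^{(3)}(4)) = −1/720 · (9.11079e-05 − 0.0312500) = 4.32762e-05.
Partial sum through k=2: 66.0980.
Correction k=3: B_{6}/6! · (f^{(5)}(28) − f^{(5)}(4)) = 1/30240 · (1.39451e-06 − 0.0234375) = -7.75003e-07.
Partial sum through k=3: 66.0980.
Correction k=4: B_{8}/8! · (f^{(7)}(28) − f^{(7)}(4)) = −1/1209600 · (5.33613e-08 − 0.0439453) = 3.63304e-08.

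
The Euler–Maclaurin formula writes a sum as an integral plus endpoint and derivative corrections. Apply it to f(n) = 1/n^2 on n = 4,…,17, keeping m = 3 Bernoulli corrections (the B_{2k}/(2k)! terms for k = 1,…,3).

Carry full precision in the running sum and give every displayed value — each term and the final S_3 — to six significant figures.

Integral: ∫_4^17 1/x^2 dx = 0.191176.
Boundary: ½(f(4) + f(17)) = ½(0.0625000 + 0.00346021) = 0.0329801.
Integral + boundary = 0.224157.
k=1: B_{2}/(2)! × [f^{(1)}(17) − f^{(1)}(4)] = 1/12 × (-0.000407083 − (-0.0312500)) = 0.00257024.
Partial sum through k=1: 0.226727.
k=2: B_{4}/(4)! × [f^{(3)}(17) − f^{(3)}(4)] = −1/720 × (-1.69031e-05 − (-0.0234375)) = -3.25286e-05.
Partial sum through k=2: 0.226694.
k=3: B_{6}/(6)! × [f^{(5)}(17) − f^{(5)}(4)] = 1/30240 × (-1.75465e-06 − (-0.0439453)) = 1.45316e-06.

S_3 ≈ 0.226696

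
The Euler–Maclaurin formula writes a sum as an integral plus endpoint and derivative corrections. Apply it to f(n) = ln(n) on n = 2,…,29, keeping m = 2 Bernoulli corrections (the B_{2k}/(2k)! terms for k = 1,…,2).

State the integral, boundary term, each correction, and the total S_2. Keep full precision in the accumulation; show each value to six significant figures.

S_2 ≈ 71.2571

∫_2^29 ln(x) dx evaluates to 69.2653.
Endpoint term: (f(2) + f(29))/2 = (0.693147 + 3.36730)/2 = 2.03022.
So far: 71.2955.
k=1: B_{2}/(2)! × [f^{(1)}(29) − f^{(1)}(2)] = 1/12 × (0.0344828 − 0.500000) = -0.0387931.
Running total after k=1: 71.2567.
k=2: B_{4}/(4)! × [f^{(3)}(29) − f^{(3)}(2)] = −1/720 × (8.20042e-05 − 0.250000) = 0.000347108.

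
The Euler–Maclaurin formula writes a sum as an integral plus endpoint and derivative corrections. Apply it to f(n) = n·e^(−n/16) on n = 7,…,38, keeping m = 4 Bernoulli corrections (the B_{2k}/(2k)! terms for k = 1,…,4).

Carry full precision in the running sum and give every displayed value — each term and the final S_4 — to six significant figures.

S_4 ≈ 161.220

The integral term ∫_7^38 x·e^(−x/16) dx = 157.234.
Boundary: ½(f(7) + f(38)) = ½(4.51954 + 3.53455) = 4.02705.
Running total after boundary: 161.261.
Correction k=1: B_{2}/2! · (f^{(1)}(38) − f^{(1)}(7)) = 1/12 · (-0.127895 − 0.363177) = -0.0409227.
After k=1: 161.220.
Correction k=2: B_{4}/4! · (f^{(3)}(38) − f^{(3)}(7)) = −1/720 · (0.000227086 − 0.00646279) = 8.66070e-06.
After k=2: 161.220.
Correction k=3: B_{6}/6! · (f^{(5)}(38) − f^{(5)}(7)) = 1/30240 · (3.72563e-06 − 4.49489e-05) = -1.36320e-09.
After k=3: 161.220.
Correction k=4: B_{8}/8! · (f^{(7)}(38) − f^{(7)}(7)) = −1/1209600 · (2.56414e-08 − 2.52549e-07) = 1.87589e-13.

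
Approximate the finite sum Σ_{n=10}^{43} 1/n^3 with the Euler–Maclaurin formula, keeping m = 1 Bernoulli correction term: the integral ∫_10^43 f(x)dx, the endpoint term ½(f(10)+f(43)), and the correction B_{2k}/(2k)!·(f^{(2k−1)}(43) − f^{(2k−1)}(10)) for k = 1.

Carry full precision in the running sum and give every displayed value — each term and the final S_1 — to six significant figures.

∫_10^43 1/x^3 dx evaluates to 0.00472958.
Boundary: ½(f(10) + f(43)) = ½(0.00100000 + 1.25775e-05) = 0.000506289.
So far: 0.00523587.
Correction k=1: B_{2}/2! · (f^{(1)}(43) − f^{(1)}(10)) = 1/12 · (-8.77501e-07 − (-0.000300000)) = 2.49269e-05.

S_1 ≈ 0.00526080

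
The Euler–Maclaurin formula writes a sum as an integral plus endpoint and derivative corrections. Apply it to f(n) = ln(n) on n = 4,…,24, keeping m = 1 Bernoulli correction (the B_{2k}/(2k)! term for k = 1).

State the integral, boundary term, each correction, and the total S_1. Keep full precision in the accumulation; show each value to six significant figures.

∫_4^24 ln(x) dx evaluates to 50.7281.
Endpoint term: (f(4) + f(24))/2 = (1.38629 + 3.17805)/2 = 2.28217.
Integral + boundary = 53.0103.
k=1: B_{2}/(2)! × [f^{(1)}(24) − f^{(1)}(4)] = 1/12 × (0.0416667 − 0.250000) = -0.0173611.

S_1 ≈ 52.9929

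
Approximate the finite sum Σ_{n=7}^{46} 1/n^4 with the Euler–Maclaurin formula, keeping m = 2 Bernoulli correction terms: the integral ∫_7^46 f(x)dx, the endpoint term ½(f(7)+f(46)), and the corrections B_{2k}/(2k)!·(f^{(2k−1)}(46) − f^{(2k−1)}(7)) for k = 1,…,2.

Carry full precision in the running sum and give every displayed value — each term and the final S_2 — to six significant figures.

∫_7^46 1/x^4 dx evaluates to 0.000968393.
Boundary: ½(f(7) + f(46)) = ½(0.000416493 + 2.23341e-07) = 0.000208358.
So far: 0.00117675.
k=1: B_{2}/(2)! × [f^{(1)}(46) − f^{(1)}(7)] = 1/12 × (-1.94210e-08 − (-0.000237996)) = 1.98314e-05.
Running total after k=1: 0.00119658.
k=2: B_{4}/(4)! × [f^{(3)}(46) − f^{(3)}(7)] = −1/720 × (-2.75345e-10 − (-0.000145712)) = -2.02377e-07.

S_2 ≈ 0.00119638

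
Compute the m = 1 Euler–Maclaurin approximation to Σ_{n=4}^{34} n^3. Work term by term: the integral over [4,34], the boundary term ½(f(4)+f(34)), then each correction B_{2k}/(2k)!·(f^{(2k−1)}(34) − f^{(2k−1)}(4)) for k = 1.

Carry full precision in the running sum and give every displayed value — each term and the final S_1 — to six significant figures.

S_1 ≈ 353989

∫_4^34 x^3 dx evaluates to 334020.
Endpoint term: (f(4) + f(34))/2 = (64.0000 + 39304.0)/2 = 19684.0.
So far: 353704.
Order-1 term: 1/12 · (3468.00 − 48.0000) = 285.000.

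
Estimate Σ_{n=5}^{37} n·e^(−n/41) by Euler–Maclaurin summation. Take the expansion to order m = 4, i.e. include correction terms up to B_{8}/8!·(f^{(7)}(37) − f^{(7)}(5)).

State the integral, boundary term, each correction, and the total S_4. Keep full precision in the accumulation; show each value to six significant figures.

S_4 ≈ 382.084

Integral: ∫_5^37 x·e^(−x/41) dx = 372.429.
Endpoint term: (f(5) + f(37))/2 = (4.42596 + 15.0064)/2 = 9.71619.
So far: 382.145.
Correction k=1: B_{2}/2! · (f^{(1)}(37) − f^{(1)}(5)) = 1/12 · (0.0395687 − 0.777241) = -0.0614727.
Partial sum through k=1: 382.084.
Correction k=2: B_{4}/4! · (f^{(3)}(37) − f^{(3)}(5)) = −1/720 · (0.000506084 − 0.00151554) = 1.40202e-06.
Partial sum through k=2: 382.084.
Correction k=3: B_{6}/6! · (f^{(5)}(37) − f^{(5)}(5)) = 1/30240 · (5.88120e-07 − 1.52809e-06) = -3.10836e-11.
Partial sum through k=3: 382.084.
Correction k=4: B_{8}/8! · (f^{(7)}(37) − f^{(7)}(5)) = −1/1209600 · (5.20629e-10 − 1.28174e-09) = 6.29224e-16.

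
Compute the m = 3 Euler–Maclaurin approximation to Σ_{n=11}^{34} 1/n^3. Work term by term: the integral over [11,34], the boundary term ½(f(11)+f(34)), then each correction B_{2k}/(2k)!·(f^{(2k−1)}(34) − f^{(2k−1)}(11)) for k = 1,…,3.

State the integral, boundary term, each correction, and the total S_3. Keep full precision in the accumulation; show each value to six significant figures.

S_3 ≈ 0.00410493

Integral: ∫_11^34 1/x^3 dx = 0.00369971.
½[f(11) + f(34)] = ½[0.000751315 + 2.54427e-05] = 0.000388379.
So far: 0.00408808.
Correction k=1: B_{2}/2! · (f^{(1)}(34) − f^{(1)}(11)) = 1/12 · (-2.24494e-06 − (-0.000204904)) = 1.68883e-05.
Partial sum through k=1: 0.00410497.
Correction k=2: B_{4}/4! · (f^{(3)}(34) − f^{(3)}(11)) = −1/720 · (-3.88399e-08 − (-3.38684e-05)) = -4.69855e-08.
Partial sum through k=2: 0.00410493.
Correction k=3: B_{6}/6! · (f^{(5)}(34) − f^{(5)}(11)) = 1/30240 · (-1.41114e-09 − (-1.17560e-05)) = 3.88709e-10.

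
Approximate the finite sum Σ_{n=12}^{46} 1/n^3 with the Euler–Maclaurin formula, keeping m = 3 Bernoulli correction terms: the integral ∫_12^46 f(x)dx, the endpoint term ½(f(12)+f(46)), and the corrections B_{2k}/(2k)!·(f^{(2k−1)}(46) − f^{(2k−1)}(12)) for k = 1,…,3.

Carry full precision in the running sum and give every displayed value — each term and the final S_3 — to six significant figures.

S_3 ≈ 0.00354239

∫_12^46 1/x^3 dx evaluates to 0.00323593.
Boundary: ½(f(12) + f(46)) = ½(0.000578704 + 1.02737e-05) = 0.000294489.
Integral + boundary = 0.00353042.
k=1: B_{2}/(2)! × [f^{(1)}(46) − f^{(1)}(12)] = 1/12 × (-6.70023e-07 − (-0.000144676)) = 1.20005e-05.
Running total after k=1: 0.00354242.
k=2: B_{4}/(4)! × [f^{(3)}(46) − f^{(3)}(12)] = −1/720 × (-6.33292e-09 − (-2.00939e-05)) = -2.78994e-08.
Running total after k=2: 0.00354239.
k=3: B_{6}/(6)! × [f^{(5)}(46) − f^{(5)}(12)] = 1/30240 × (-1.25701e-10 − (-5.86071e-06)) = 1.93803e-10.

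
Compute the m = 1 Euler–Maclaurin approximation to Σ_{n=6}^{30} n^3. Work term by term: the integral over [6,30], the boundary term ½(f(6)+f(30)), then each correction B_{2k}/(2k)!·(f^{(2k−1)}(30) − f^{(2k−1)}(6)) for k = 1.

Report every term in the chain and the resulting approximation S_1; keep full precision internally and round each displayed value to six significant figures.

Integral: ∫_6^30 x^3 dx = 202176.
Boundary: ½(f(6) + f(30)) = ½(216.000 + 27000.0) = 13608.0.
Integral + boundary = 215784.
Order-1 term: 1/12 · (2700.00 − 108.000) = 216.000.

S_1 ≈ 216000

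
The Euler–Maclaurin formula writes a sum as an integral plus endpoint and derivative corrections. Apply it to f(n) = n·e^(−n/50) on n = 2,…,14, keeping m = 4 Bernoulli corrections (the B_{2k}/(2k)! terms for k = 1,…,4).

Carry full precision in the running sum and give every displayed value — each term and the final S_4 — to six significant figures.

S_4 ≈ 85.7643

The integral term ∫_2^14 x·e^(−x/50) dx = 79.5446.
½[f(2) + f(14)] = ½[1.92158 + 10.5810] = 6.25128.
Integral + boundary = 85.7958.
Order-1 term: 1/12 · (0.544164 − 0.922358) = -0.0315161.
After k=1: 85.7643.
Order-2 term: −1/720 · (0.000822293 − 0.00113757) = 4.37892e-07.
After k=2: 85.7643.
Order-3 term: 1/30240 · (5.70768e-07 − 7.62482e-07) = -6.33977e-12.
After k=3: 85.7643.
Order-4 term: −1/1209600 · (3.25047e-10 − 4.27974e-10) = 8.50914e-17.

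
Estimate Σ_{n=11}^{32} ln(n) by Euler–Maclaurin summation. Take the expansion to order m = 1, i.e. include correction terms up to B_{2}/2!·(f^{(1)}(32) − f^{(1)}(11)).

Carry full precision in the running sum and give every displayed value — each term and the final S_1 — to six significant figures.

S_1 ≈ 66.4535

∫_11^32 ln(x) dx evaluates to 63.5267.
Endpoint term: (f(11) + f(32))/2 = (2.39790 + 3.46574)/2 = 2.93182.
So far: 66.4585.
Correction k=1: B_{2}/2! · (f^{(1)}(32) − f^{(1)}(11)) = 1/12 · (0.0312500 − 0.0909091) = -0.00497159.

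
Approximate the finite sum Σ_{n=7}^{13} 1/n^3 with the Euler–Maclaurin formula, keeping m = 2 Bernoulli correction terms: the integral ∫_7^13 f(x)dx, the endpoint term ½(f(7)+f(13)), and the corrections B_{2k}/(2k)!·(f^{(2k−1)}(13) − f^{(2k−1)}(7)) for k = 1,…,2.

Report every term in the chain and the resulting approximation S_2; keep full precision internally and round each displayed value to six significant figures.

Integral: ∫_7^13 1/x^3 dx = 0.00724550.
Boundary: ½(f(7) + f(13)) = ½(0.00291545 + 0.000455166) = 0.00168531.
So far: 0.00893081.
Correction k=1: B_{2}/2! · (f^{(1)}(13) − f^{(1)}(7)) = 1/12 · (-0.000105038 − (-0.00124948)) = 9.53701e-05.
Running total after k=1: 0.00902618.
Correction k=2: B_{4}/4! · (f^{(3)}(13) − f^{(3)}(7)) = −1/720 · (-1.24306e-05 − (-0.000509992)) = -6.91057e-07.

S_2 ≈ 0.00902549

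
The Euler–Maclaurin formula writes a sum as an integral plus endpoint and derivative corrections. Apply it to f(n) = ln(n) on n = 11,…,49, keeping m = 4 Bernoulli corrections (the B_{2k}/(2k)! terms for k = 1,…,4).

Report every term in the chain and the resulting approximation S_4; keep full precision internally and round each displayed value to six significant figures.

The integral term ∫_11^49 ln(x) dx = 126.322.
Boundary: ½(f(11) + f(49)) = ½(2.39790 + 3.89182) = 3.14486.
Running total after boundary: 129.467.
k=1: B_{2}/(2)! × [f^{(1)}(49) − f^{(1)}(11)] = 1/12 × (0.0204082 − 0.0909091) = -0.00587508.
Running total after k=1: 129.461.
k=2: B_{4}/(4)! × [f^{(3)}(49) − f^{(3)}(11)] = −1/720 × (1.69997e-05 − 0.00150263) = 2.06337e-06.
Running total after k=2: 129.461.
k=3: B_{6}/(6)! × [f^{(5)}(49) − f^{(5)}(11)] = 1/30240 × (8.49632e-08 − 0.000149021) = -4.92514e-09.
Running total after k=3: 129.461.
k=4: B_{8}/(8)! × [f^{(7)}(49) − f^{(7)}(11)] = −1/1209600 × (1.06160e-09 − 3.69474e-05) = 3.05442e-11.

S_4 ≈ 129.461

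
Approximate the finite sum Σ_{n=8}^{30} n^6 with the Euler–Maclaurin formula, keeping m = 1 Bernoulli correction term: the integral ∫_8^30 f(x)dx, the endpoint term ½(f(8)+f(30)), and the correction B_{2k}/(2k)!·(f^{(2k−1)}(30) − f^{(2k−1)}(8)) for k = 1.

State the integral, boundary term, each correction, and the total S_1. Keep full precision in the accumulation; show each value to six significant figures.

Integral: ∫_8^30 x^6 dx = 3.12399e+09.
Endpoint term: (f(8) + f(30))/2 = (262144 + 7.29000e+08)/2 = 3.64631e+08.
Integral + boundary = 3.48862e+09.
Correction k=1: B_{2}/2! · (f^{(1)}(30) − f^{(1)}(8)) = 1/12 · (1.45800e+08 − 196608) = 1.21336e+07.

S_1 ≈ 3.50075e+09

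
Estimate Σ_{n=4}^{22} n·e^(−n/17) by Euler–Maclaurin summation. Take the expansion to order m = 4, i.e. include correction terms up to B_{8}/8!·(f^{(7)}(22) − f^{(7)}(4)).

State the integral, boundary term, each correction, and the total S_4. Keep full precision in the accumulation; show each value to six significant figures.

The integral term ∫_4^22 x·e^(−x/17) dx = 100.396.
Boundary: ½(f(4) + f(22)) = ½(3.16135 + 6.03107) = 4.59621.
So far: 104.992.
k=1: B_{2}/(2)! × [f^{(1)}(22) − f^{(1)}(4)] = 1/12 × (-0.0806293 − 0.604376) = -0.0570838.
Running total after k=1: 104.935.
k=2: B_{4}/(4)! × [f^{(3)}(22) − f^{(3)}(4)] = −1/720 × (0.00161817 − 0.00756074) = 8.25357e-06.
Running total after k=2: 104.935.
k=3: B_{6}/(6)! × [f^{(5)}(22) − f^{(5)}(4)] = 1/30240 × (1.21638e-05 − 4.50872e-05) = -1.08874e-09.
Running total after k=3: 104.935.
k=4: B_{8}/(8)! × [f^{(7)}(22) − f^{(7)}(4)] = −1/1209600 × (6.48039e-08 − 2.21497e-07) = 1.29542e-13.

S_4 ≈ 104.935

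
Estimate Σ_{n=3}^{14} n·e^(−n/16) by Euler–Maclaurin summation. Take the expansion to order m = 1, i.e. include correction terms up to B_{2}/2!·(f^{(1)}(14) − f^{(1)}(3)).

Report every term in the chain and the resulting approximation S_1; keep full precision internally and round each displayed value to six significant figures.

S_1 ≈ 56.0409

∫_3^14 x·e^(−x/16) dx evaluates to 51.9311.
Endpoint term: (f(3) + f(14))/2 = (2.48709 + 5.83607)/2 = 4.16158.
Running total after boundary: 56.0927.
Order-1 term: 1/12 · (0.0521078 − 0.673586) = -0.0517899.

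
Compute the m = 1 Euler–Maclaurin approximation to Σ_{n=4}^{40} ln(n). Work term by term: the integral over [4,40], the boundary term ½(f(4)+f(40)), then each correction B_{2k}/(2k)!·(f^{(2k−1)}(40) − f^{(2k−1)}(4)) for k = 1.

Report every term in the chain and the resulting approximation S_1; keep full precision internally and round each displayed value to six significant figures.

S_1 ≈ 108.529

∫_4^40 ln(x) dx evaluates to 106.010.
½[f(4) + f(40)] = ½[1.38629 + 3.68888] = 2.53759.
So far: 108.548.
k=1: B_{2}/(2)! × [f^{(1)}(40) − f^{(1)}(4)] = 1/12 × (0.0250000 − 0.250000) = -0.0187500.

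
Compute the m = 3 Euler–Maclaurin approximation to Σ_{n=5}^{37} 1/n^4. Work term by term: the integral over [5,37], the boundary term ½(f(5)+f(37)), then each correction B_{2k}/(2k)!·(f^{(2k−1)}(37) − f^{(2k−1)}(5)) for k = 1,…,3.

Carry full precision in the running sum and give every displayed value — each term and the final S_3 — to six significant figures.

∫_5^37 1/x^4 dx evaluates to 0.00266009.
½[f(5) + f(37)] = ½[0.00160000 + 5.33572e-07] = 0.000800267.
So far: 0.00346035.
Order-1 term: 1/12 · (-5.76835e-08 − (-0.00128000)) = 0.000106662.
Running total after k=1: 0.00356701.
Order-2 term: −1/720 · (-1.26406e-09 − (-0.00153600)) = -2.13333e-06.
Running total after k=2: 0.00356488.
Order-3 term: 1/30240 · (-5.17075e-11 − (-0.00344064)) = 1.13778e-07.

S_3 ≈ 0.00356500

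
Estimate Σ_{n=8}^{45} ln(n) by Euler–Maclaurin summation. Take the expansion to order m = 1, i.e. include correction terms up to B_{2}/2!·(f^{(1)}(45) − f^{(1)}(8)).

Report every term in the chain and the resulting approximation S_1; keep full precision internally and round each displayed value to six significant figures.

The integral term ∫_8^45 ln(x) dx = 117.664.
Boundary: ½(f(8) + f(45)) = ½(2.07944 + 3.80666) = 2.94305.
Running total after boundary: 120.607.
Correction k=1: B_{2}/2! · (f^{(1)}(45) − f^{(1)}(8)) = 1/12 · (0.0222222 − 0.125000) = -0.00856481.

S_1 ≈ 120.599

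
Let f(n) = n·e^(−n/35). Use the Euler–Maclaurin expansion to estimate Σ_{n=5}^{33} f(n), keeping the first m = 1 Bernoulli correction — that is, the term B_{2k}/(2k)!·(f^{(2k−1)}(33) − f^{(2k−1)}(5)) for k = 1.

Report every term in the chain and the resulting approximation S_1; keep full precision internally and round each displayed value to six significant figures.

The integral term ∫_5^33 x·e^(−x/35) dx = 286.587.
Endpoint term: (f(5) + f(33))/2 = (4.33439 + 12.8539)/2 = 8.59417.
Running total after boundary: 295.181.
Order-1 term: 1/12 · (0.0222579 − 0.743038) = -0.0600650.

S_1 ≈ 295.121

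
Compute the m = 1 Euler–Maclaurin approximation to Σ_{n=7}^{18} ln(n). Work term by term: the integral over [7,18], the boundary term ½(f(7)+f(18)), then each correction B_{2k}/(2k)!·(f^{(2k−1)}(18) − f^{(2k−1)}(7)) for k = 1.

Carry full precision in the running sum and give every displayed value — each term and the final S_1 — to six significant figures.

∫_7^18 ln(x) dx evaluates to 27.4053.
Boundary: ½(f(7) + f(18)) = ½(1.94591 + 2.89037) = 2.41814.
Running total after boundary: 29.8235.
k=1: B_{2}/(2)! × [f^{(1)}(18) − f^{(1)}(7)] = 1/12 × (0.0555556 − 0.142857) = -0.00727513.

S_1 ≈ 29.8162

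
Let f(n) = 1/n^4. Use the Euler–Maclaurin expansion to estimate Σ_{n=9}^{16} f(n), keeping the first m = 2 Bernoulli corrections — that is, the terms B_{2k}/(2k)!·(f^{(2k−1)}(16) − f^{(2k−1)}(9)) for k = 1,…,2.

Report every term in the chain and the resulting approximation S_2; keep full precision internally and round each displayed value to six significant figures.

S_2 ≈ 0.000464997

Integral: ∫_9^16 1/x^4 dx = 0.000375867.
Boundary: ½(f(9) + f(16)) = ½(0.000152416 + 1.52588e-05) = 8.38373e-05.
So far: 0.000459704.
Correction k=1: B_{2}/2! · (f^{(1)}(16) − f^{(1)}(9)) = 1/12 · (-3.81470e-06 − (-6.77404e-05)) = 5.32714e-06.
Running total after k=1: 0.000465032.
Correction k=2: B_{4}/4! · (f^{(3)}(16) − f^{(3)}(9)) = −1/720 · (-4.47035e-07 − (-2.50890e-05)) = -3.42250e-08.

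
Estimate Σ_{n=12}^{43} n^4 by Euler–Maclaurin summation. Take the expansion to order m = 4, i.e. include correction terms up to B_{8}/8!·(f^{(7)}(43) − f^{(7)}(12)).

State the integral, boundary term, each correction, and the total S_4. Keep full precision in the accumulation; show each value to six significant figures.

Integral: ∫_12^43 x^4 dx = 2.93519e+07.
½[f(12) + f(43)] = ½[20736.0 + 3.41880e+06] = 1.71977e+06.
Integral + boundary = 3.10717e+07.
k=1: B_{2}/(2)! × [f^{(1)}(43) − f^{(1)}(12)] = 1/12 × (318028 − 6912.00) = 25926.3.
After k=1: 3.10976e+07.
k=2: B_{4}/(4)! × [f^{(3)}(43) − f^{(3)}(12)] = −1/720 × (1032.00 − 288.000) = -1.03333.
After k=2: 3.10976e+07.
k=3: B_{6}/(6)! × [f^{(5)}(43) − f^{(5)}(12)] = 1/30240 × (0.00000 − 0.00000) = 0.00000.
After k=3: 3.10976e+07.
k=4: B_{8}/(8)! × [f^{(7)}(43) − f^{(7)}(12)] = −1/1209600 × (0.00000 − 0.00000) = 0.00000.

S_4 ≈ 3.10976e+07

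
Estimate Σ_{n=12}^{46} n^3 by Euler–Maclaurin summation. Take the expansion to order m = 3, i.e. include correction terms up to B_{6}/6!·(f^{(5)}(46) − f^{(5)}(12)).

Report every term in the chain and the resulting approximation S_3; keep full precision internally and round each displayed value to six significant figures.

∫_12^46 x^3 dx evaluates to 1.11418e+06.
½[f(12) + f(46)] = ½[1728.00 + 97336.0] = 49532.0.
Integral + boundary = 1.16371e+06.
k=1: B_{2}/(2)! × [f^{(1)}(46) − f^{(1)}(12)] = 1/12 × (6348.00 − 432.000) = 493.000.
Partial sum through k=1: 1.16420e+06.
k=2: B_{4}/(4)! × [f^{(3)}(46) − f^{(3)}(12)] = −1/720 × (6.00000 − 6.00000) = 0.00000.
Partial sum through k=2: 1.16420e+06.
k=3: B_{6}/(6)! × [f^{(5)}(46) − f^{(5)}(12)] = 1/30240 × (0.00000 − 0.00000) = 0.00000.

S_3 ≈ 1.16420e+06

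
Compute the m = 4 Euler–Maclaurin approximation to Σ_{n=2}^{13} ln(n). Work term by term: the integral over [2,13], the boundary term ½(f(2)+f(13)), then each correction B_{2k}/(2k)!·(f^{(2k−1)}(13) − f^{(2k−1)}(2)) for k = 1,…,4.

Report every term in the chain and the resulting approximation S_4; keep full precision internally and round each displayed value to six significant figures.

S_4 ≈ 22.5522

∫_2^13 ln(x) dx evaluates to 20.9580.
Boundary: ½(f(2) + f(13)) = ½(0.693147 + 2.56495) = 1.62905.
Integral + boundary = 22.5871.
Correction k=1: B_{2}/2! · (f^{(1)}(13) − f^{(1)}(2)) = 1/12 · (0.0769231 − 0.500000) = -0.0352564.
After k=1: 22.5518.
Correction k=2: B_{4}/4! · (f^{(3)}(13) − f^{(3)}(2)) = −1/720 · (0.000910332 − 0.250000) = 0.000345958.
After k=2: 22.5522.
Correction k=3: B_{6}/6! · (f^{(5)}(13) − f^{(5)}(2)) = 1/30240 · (6.46390e-05 − 0.750000) = -2.47994e-05.
After k=3: 22.5522.
Correction k=4: B_{8}/8! · (f^{(7)}(13) − f^{(7)}(2)) = −1/1209600 · (1.14744e-05 − 5.62500) = 4.65029e-06.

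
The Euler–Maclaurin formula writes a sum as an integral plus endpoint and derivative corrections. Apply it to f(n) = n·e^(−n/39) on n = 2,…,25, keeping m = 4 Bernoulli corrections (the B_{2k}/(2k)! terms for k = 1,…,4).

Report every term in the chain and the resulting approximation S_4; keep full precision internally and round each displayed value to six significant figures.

∫_2^25 x·e^(−x/39) dx evaluates to 204.294.
½[f(2) + f(25)] = ½[1.90002 + 13.1688] = 7.53441.
Running total after boundary: 211.829.
Correction k=1: B_{2}/2! · (f^{(1)}(25) − f^{(1)}(2)) = 1/12 · (0.189090 − 0.901292) = -0.0593501.
After k=1: 211.769.
Correction k=2: B_{4}/4! · (f^{(3)}(25) − f^{(3)}(2)) = −1/720 · (0.000816959 − 0.00184176) = 1.42333e-06.
After k=2: 211.769.
Correction k=3: B_{6}/6! · (f^{(5)}(25) − f^{(5)}(2)) = 1/30240 · (9.92503e-07 − 2.03218e-06) = -3.43809e-11.
After k=3: 211.769.
Correction k=4: B_{8}/8! · (f^{(7)}(25) − f^{(7)}(2)) = −1/1209600 · (9.51931e-10 − 1.87605e-09) = 7.63991e-16.

S_4 ≈ 211.769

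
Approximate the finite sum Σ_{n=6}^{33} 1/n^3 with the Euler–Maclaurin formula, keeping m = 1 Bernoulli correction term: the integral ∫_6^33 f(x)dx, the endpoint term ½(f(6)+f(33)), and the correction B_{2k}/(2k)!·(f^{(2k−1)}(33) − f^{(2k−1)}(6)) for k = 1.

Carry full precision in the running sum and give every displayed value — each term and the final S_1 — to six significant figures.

The integral term ∫_6^33 1/x^3 dx = 0.0134298.
½[f(6) + f(33)] = ½[0.00462963 + 2.78265e-05] = 0.00232873.
Running total after boundary: 0.0157585.
Correction k=1: B_{2}/2! · (f^{(1)}(33) − f^{(1)}(6)) = 1/12 · (-2.52968e-06 − (-0.00231481)) = 0.000192690.

S_1 ≈ 0.0159512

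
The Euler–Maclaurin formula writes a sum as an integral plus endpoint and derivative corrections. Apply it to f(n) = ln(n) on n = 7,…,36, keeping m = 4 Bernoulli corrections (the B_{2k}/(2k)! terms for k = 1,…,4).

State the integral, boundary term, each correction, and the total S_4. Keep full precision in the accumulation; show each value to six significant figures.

S_4 ≈ 89.1404

The integral term ∫_7^36 ln(x) dx = 86.3853.
Boundary: ½(f(7) + f(36)) = ½(1.94591 + 3.58352) = 2.76471.
Running total after boundary: 89.1500.
k=1: B_{2}/(2)! × [f^{(1)}(36) − f^{(1)}(7)] = 1/12 × (0.0277778 − 0.142857) = -0.00958995.
Running total after k=1: 89.1404.
k=2: B_{4}/(4)! × [f^{(3)}(36) − f^{(3)}(7)] = −1/720 × (4.28669e-05 − 0.00583090) = 8.03894e-06.
Running total after k=2: 89.1404.
k=3: B_{6}/(6)! × [f^{(5)}(36) − f^{(5)}(7)] = 1/30240 × (3.96916e-07 − 0.00142798) = -4.72083e-08.
Running total after k=3: 89.1404.
k=4: B_{8}/(8)! × [f^{(7)}(36) − f^{(7)}(7)] = −1/1209600 × (9.18787e-09 − 0.000874271) = 7.22770e-10.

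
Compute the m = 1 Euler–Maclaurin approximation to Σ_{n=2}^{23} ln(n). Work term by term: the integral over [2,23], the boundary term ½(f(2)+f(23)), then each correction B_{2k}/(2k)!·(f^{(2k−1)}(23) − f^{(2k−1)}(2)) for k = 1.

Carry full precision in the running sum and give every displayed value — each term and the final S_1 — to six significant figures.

S_1 ≈ 51.6063

The integral term ∫_2^23 ln(x) dx = 49.7301.
Endpoint term: (f(2) + f(23))/2 = (0.693147 + 3.13549)/2 = 1.91432.
Integral + boundary = 51.6444.
k=1: B_{2}/(2)! × [f^{(1)}(23) − f^{(1)}(2)] = 1/12 × (0.0434783 − 0.500000) = -0.0380435.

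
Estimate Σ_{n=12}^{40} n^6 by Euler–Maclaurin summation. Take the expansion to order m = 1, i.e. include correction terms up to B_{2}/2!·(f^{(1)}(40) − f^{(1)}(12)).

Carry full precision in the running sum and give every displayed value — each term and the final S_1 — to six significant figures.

S_1 ≈ 2.55012e+10

∫_12^40 x^6 dx evaluates to 2.34006e+10.
Endpoint term: (f(12) + f(40))/2 = (2.98598e+06 + 4.09600e+09)/2 = 2.04949e+09.
So far: 2.54501e+10.
k=1: B_{2}/(2)! × [f^{(1)}(40) − f^{(1)}(12)] = 1/12 × (6.14400e+08 − 1.49299e+06) = 5.10756e+07.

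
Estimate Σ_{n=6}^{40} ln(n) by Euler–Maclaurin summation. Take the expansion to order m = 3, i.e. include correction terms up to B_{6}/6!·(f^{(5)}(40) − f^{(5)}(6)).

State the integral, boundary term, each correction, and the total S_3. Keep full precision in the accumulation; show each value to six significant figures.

S_3 ≈ 105.533

∫_6^40 ln(x) dx evaluates to 102.805.
½[f(6) + f(40)] = ½[1.79176 + 3.68888] = 2.74032.
Running total after boundary: 105.545.
Correction k=1: B_{2}/2! · (f^{(1)}(40) − f^{(1)}(6)) = 1/12 · (0.0250000 − 0.166667) = -0.0118056.
After k=1: 105.533.
Correction k=2: B_{4}/4! · (f^{(3)}(40) − f^{(3)}(6)) = −1/720 · (3.12500e-05 − 0.00925926) = 1.28167e-05.
After k=2: 105.533.
Correction k=3: B_{6}/6! · (f^{(5)}(40) − f^{(5)}(6)) = 1/30240 · (2.34375e-07 − 0.00308642) = -1.02056e-07.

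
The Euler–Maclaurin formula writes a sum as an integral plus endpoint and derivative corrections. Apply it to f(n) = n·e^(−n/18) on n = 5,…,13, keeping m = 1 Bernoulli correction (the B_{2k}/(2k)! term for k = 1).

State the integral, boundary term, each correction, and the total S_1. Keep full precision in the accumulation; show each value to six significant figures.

Integral: ∫_5^13 x·e^(−x/18) dx = 42.5857.
Endpoint term: (f(5) + f(13))/2 = (3.78733 + 6.31373)/2 = 5.05053.
Running total after boundary: 47.6362.
k=1: B_{2}/(2)! × [f^{(1)}(13) − f^{(1)}(5)] = 1/12 × (0.134909 − 0.547058) = -0.0343458.

S_1 ≈ 47.6019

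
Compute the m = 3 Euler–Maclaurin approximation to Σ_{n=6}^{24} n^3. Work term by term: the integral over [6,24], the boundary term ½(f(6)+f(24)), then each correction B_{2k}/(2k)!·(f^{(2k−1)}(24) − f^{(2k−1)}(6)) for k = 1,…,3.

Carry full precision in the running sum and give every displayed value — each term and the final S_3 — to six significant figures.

The integral term ∫_6^24 x^3 dx = 82620.0.
Boundary: ½(f(6) + f(24)) = ½(216.000 + 13824.0) = 7020.00.
Integral + boundary = 89640.0.
Order-1 term: 1/12 · (1728.00 − 108.000) = 135.000.
After k=1: 89775.0.
Order-2 term: −1/720 · (6.00000 − 6.00000) = 0.00000.
After k=2: 89775.0.
Order-3 term: 1/30240 · (0.00000 − 0.00000) = 0.00000.

S_3 ≈ 89775.0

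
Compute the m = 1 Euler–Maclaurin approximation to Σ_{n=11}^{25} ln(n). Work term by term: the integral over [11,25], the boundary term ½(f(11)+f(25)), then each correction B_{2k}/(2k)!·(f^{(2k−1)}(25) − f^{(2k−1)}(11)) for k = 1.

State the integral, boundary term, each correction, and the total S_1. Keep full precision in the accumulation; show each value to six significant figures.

S_1 ≈ 42.8992

The integral term ∫_11^25 ln(x) dx = 40.0950.
½[f(11) + f(25)] = ½[2.39790 + 3.21888] = 2.80839.
Integral + boundary = 42.9034.
Order-1 term: 1/12 · (0.0400000 − 0.0909091) = -0.00424242.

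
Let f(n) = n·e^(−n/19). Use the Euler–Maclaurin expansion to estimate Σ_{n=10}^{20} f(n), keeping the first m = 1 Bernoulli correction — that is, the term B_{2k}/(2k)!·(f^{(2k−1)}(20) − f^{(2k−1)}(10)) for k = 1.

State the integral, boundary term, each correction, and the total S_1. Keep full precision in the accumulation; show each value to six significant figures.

∫_10^20 x·e^(−x/19) dx evaluates to 66.8960.
Endpoint term: (f(10) + f(20))/2 = (5.90778 + 6.98036)/2 = 6.44407.
So far: 73.3401.
Order-1 term: 1/12 · (-0.0183694 − 0.279842) = -0.0248509.

S_1 ≈ 73.3152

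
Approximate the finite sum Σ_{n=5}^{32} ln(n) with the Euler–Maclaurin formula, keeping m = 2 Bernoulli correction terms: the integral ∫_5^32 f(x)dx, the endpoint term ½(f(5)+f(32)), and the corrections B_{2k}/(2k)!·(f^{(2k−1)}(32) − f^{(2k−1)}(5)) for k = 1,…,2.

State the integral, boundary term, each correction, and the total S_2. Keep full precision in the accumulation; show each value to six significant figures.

The integral term ∫_5^32 ln(x) dx = 75.8564.
Boundary: ½(f(5) + f(32)) = ½(1.60944 + 3.46574) = 2.53759.
Integral + boundary = 78.3939.
k=1: B_{2}/(2)! × [f^{(1)}(32) − f^{(1)}(5)] = 1/12 × (0.0312500 − 0.200000) = -0.0140625.
Running total after k=1: 78.3799.
k=2: B_{4}/(4)! × [f^{(3)}(32) − f^{(3)}(5)] = −1/720 × (6.10352e-05 − 0.0160000) = 2.21375e-05.

S_2 ≈ 78.3799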